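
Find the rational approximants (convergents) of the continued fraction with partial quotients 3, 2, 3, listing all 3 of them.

3/1, 7/2, 24/7

Using the convergent recurrence p_i = a_i*p_{i-1} + p_{i-2}, q_i = a_i*q_{i-1} + q_{i-2} with p_{-2}=0, p_{-1}=1, q_{-2}=1, q_{-1}=0:
  i=0: a_0=3, p_0 = 3*1 + 0 = 3, q_0 = 3*0 + 1 = 1.
  i=1: a_1=2, p_1 = 2*3 + 1 = 7, q_1 = 2*1 + 0 = 2.
  i=2: a_2=3, p_2 = 3*7 + 3 = 24, q_2 = 3*2 + 1 = 7.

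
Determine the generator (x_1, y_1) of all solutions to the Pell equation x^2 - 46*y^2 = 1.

(x, y) = (24335, 3588)

First expand sqrt(46) as a continued fraction. With x_i = (sqrt(46) + m_i)/d_i and (m_0, d_0) = (0, 1): a_0 = floor(sqrt(46)) = 6, since 6^2 = 36 <= 46 < 49 = 7^2.
Iterate m_{i+1} = d_i*a_i - m_i, d_{i+1} = (46 - m_{i+1}^2)/d_i, a_{i+1} = floor((a_0 + m_{i+1})/d_{i+1}):
  m_1 = 1*6 - 0 = 6, d_1 = (46 - 6^2)/1 = 10/1 = 10, a_1 = floor((6 + 6)/10) = 1.
  m_2 = 10*1 - 6 = 4, d_2 = (46 - 4^2)/10 = 30/10 = 3, a_2 = floor((6 + 4)/3) = 3.
  m_3 = 3*3 - 4 = 5, d_3 = (46 - 5^2)/3 = 21/3 = 7, a_3 = floor((6 + 5)/7) = 1.
  m_4 = 7*1 - 5 = 2, d_4 = (46 - 2^2)/7 = 42/7 = 6, a_4 = floor((6 + 2)/6) = 1.
  m_5 = 6*1 - 2 = 4, d_5 = (46 - 4^2)/6 = 30/6 = 5, a_5 = floor((6 + 4)/5) = 2.
  m_6 = 5*2 - 4 = 6, d_6 = (46 - 6^2)/5 = 10/5 = 2, a_6 = floor((6 + 6)/2) = 6.
  m_7 = 2*6 - 6 = 6, d_7 = (46 - 6^2)/2 = 10/2 = 5, a_7 = floor((6 + 6)/5) = 2.
  m_8 = 5*2 - 6 = 4, d_8 = (46 - 4^2)/5 = 30/5 = 6, a_8 = floor((6 + 4)/6) = 1.
  m_9 = 6*1 - 4 = 2, d_9 = (46 - 2^2)/6 = 42/6 = 7, a_9 = floor((6 + 2)/7) = 1.
  m_10 = 7*1 - 2 = 5, d_10 = (46 - 5^2)/7 = 21/7 = 3, a_10 = floor((6 + 5)/3) = 3.
  m_11 = 3*3 - 5 = 4, d_11 = (46 - 4^2)/3 = 30/3 = 10, a_11 = floor((6 + 4)/10) = 1.
  m_12 = 10*1 - 4 = 6, d_12 = (46 - 6^2)/10 = 10/10 = 1, a_12 = floor((6 + 6)/1) = 12.
  m_13 = 1*12 - 6 = 6, d_13 = (46 - 6^2)/1 = 10/1 = 10: (m_13, d_13) = (m_1, d_1) = (6, 10), so from here the quotients repeat a_1, ..., a_12; the period length is 12.
So sqrt(46) = [6; (1, 3, 1, 1, 2, 6, 2, 1, 1, 3, 1, 12)] with period length k = 12.
k is even, so the fundamental solution of x^2 - 46y^2 = 1 is (p_{k-1}, q_{k-1}) = (p_11, q_11); compute convergents through index 11.
Convergents (p_i = a_i*p_{i-1} + p_{i-2}, q_i = a_i*q_{i-1} + q_{i-2} with p_{-2}=0, p_{-1}=1, q_{-2}=1, q_{-1}=0):
  i=0: a_0=6, p_0 = 6*1 + 0 = 6, q_0 = 6*0 + 1 = 1.
  i=1: a_1=1, p_1 = 1*6 + 1 = 7, q_1 = 1*1 + 0 = 1.
  i=2: a_2=3, p_2 = 3*7 + 6 = 27, q_2 = 3*1 + 1 = 4.
  i=3: a_3=1, p_3 = 1*27 + 7 = 34, q_3 = 1*4 + 1 = 5.
  i=4: a_4=1, p_4 = 1*34 + 27 = 61, q_4 = 1*5 + 4 = 9.
  i=5: a_5=2, p_5 = 2*61 + 34 = 156, q_5 = 2*9 + 5 = 23.
  i=6: a_6=6, p_6 = 6*156 + 61 = 997, q_6 = 6*23 + 9 = 147.
  i=7: a_7=2, p_7 = 2*997 + 156 = 2150, q_7 = 2*147 + 23 = 317.
  i=8: a_8=1, p_8 = 1*2150 + 997 = 3147, q_8 = 1*317 + 147 = 464.
  i=9: a_9=1, p_9 = 1*3147 + 2150 = 5297, q_9 = 1*464 + 317 = 781.
  i=10: a_10=3, p_10 = 3*5297 + 3147 = 19038, q_10 = 3*781 + 464 = 2807.
  i=11: a_11=1, p_11 = 1*19038 + 5297 = 24335, q_11 = 1*2807 + 781 = 3588.
Check: 24335^2 - 46*3588^2 = 592192225 - 592192224 = 1, so (x, y) = (24335, 3588) solves the equation, and by the theorem it is the least positive solution.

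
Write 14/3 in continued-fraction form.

Run the Euclidean algorithm on 14 and 3; the successive quotients are the partial quotients a_0, a_1, ... (each step inverts the fractional part left over by the previous one):
  14 = 4*3 + 2, so a_0 = 4.
  3 = 1*2 + 1, so a_1 = 1.
  2 = 2*1 + 0, so a_2 = 2.
The remainder reaches 0 after 3 divisions, so the expansion has 3 partial quotients, read off in order.

[4; 1, 2]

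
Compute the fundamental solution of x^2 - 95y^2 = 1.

First expand sqrt(95) as a continued fraction. With x_i = (sqrt(95) + m_i)/d_i and (m_0, d_0) = (0, 1): a_0 = floor(sqrt(95)) = 9, since 9^2 = 81 <= 95 < 100 = 10^2.
Iterate m_{i+1} = d_i*a_i - m_i, d_{i+1} = (95 - m_{i+1}^2)/d_i, a_{i+1} = floor((a_0 + m_{i+1})/d_{i+1}):
  m_1 = 1*9 - 0 = 9, d_1 = (95 - 9^2)/1 = 14/1 = 14, a_1 = floor((9 + 9)/14) = 1.
  m_2 = 14*1 - 9 = 5, d_2 = (95 - 5^2)/14 = 70/14 = 5, a_2 = floor((9 + 5)/5) = 2.
  m_3 = 5*2 - 5 = 5, d_3 = (95 - 5^2)/5 = 70/5 = 14, a_3 = floor((9 + 5)/14) = 1.
  m_4 = 14*1 - 5 = 9, d_4 = (95 - 9^2)/14 = 14/14 = 1, a_4 = floor((9 + 9)/1) = 18.
  m_5 = 1*18 - 9 = 9, d_5 = (95 - 9^2)/1 = 14/1 = 14: (m_5, d_5) = (m_1, d_1) = (9, 14), so from here the quotients repeat a_1, ..., a_4; the period length is 4.
So sqrt(95) = [9; (1, 2, 1, 18)] with period length k = 4.
k is even, so the fundamental solution of x^2 - 95y^2 = 1 is (p_{k-1}, q_{k-1}) = (p_3, q_3); compute convergents through index 3.
Convergents (p_i = a_i*p_{i-1} + p_{i-2}, q_i = a_i*q_{i-1} + q_{i-2} with p_{-2}=0, p_{-1}=1, q_{-2}=1, q_{-1}=0):
  i=0: a_0=9, p_0 = 9*1 + 0 = 9, q_0 = 9*0 + 1 = 1.
  i=1: a_1=1, p_1 = 1*9 + 1 = 10, q_1 = 1*1 + 0 = 1.
  i=2: a_2=2, p_2 = 2*10 + 9 = 29, q_2 = 2*1 + 1 = 3.
  i=3: a_3=1, p_3 = 1*29 + 10 = 39, q_3 = 1*3 + 1 = 4.
Check: 39^2 - 95*4^2 = 1521 - 1520 = 1, so (x, y) = (39, 4) solves the equation, and by the theorem it is the least positive solution.

(x, y) = (39, 4)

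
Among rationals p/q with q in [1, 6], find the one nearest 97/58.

5/3

Expand x = 97/58 as a continued fraction with the Euclidean algorithm:
  97 = 1*58 + 39, so a_0 = 1.
  58 = 1*39 + 19, so a_1 = 1.
  39 = 2*19 + 1, so a_2 = 2.
  19 = 19*1 + 0, so a_3 = 19.
so x = [1; 1, 2, 19].
Convergents (p_i = a_i*p_{i-1} + p_{i-2}, q_i = a_i*q_{i-1} + q_{i-2} with p_{-2}=0, p_{-1}=1, q_{-2}=1, q_{-1}=0), until the denominator exceeds 6:
  i=0: a_0=1, p_0 = 1*1 + 0 = 1, q_0 = 1*0 + 1 = 1.
  i=1: a_1=1, p_1 = 1*1 + 1 = 2, q_1 = 1*1 + 0 = 1.
  i=2: a_2=2, p_2 = 2*2 + 1 = 5, q_2 = 2*1 + 1 = 3.
  i=3: a_3=19, p_3 = 19*5 + 2 = 97, q_3 = 19*3 + 1 = 58.
q_3 = 58 > 6, so the last convergent with denominator <= 6 is p_2/q_2 = 5/3.
The closest fraction with denominator <= 6 is either p_2/q_2 or the intermediate fraction (k*p_2 + p_1)/(k*q_2 + q_1) with the largest k >= 1 whose denominator stays <= 6; these approach x as k grows, and every other convergent or intermediate fraction in range is farther away.
Largest k: floor((6 - q_1)/q_2) = floor((6 - 1)/3) = 1.
That gives (1*5 + 2)/(1*3 + 1) = 7/4.
Compare the errors: |x - 5/3| = |97*3 - 5*58|/(58*3) = 1/174, and |x - 7/4| = |97*4 - 7*58|/(58*4) = 18/232.
Cross-multiplying, 1*232 = 232 < 3132 = 18*174, so 1/174 is smaller: the convergent 5/3 is closer to x than 7/4.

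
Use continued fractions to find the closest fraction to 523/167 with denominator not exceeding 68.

119/38

Expand x = 523/167 as a continued fraction with the Euclidean algorithm:
  523 = 3*167 + 22, so a_0 = 3.
  167 = 7*22 + 13, so a_1 = 7.
  22 = 1*13 + 9, so a_2 = 1.
  13 = 1*9 + 4, so a_3 = 1.
  9 = 2*4 + 1, so a_4 = 2.
  4 = 4*1 + 0, so a_5 = 4.
so x = [3; 7, 1, 1, 2, 4].
Convergents (p_i = a_i*p_{i-1} + p_{i-2}, q_i = a_i*q_{i-1} + q_{i-2} with p_{-2}=0, p_{-1}=1, q_{-2}=1, q_{-1}=0), until the denominator exceeds 68:
  i=0: a_0=3, p_0 = 3*1 + 0 = 3, q_0 = 3*0 + 1 = 1.
  i=1: a_1=7, p_1 = 7*3 + 1 = 22, q_1 = 7*1 + 0 = 7.
  i=2: a_2=1, p_2 = 1*22 + 3 = 25, q_2 = 1*7 + 1 = 8.
  i=3: a_3=1, p_3 = 1*25 + 22 = 47, q_3 = 1*8 + 7 = 15.
  i=4: a_4=2, p_4 = 2*47 + 25 = 119, q_4 = 2*15 + 8 = 38.
  i=5: a_5=4, p_5 = 4*119 + 47 = 523, q_5 = 4*38 + 15 = 167.
q_5 = 167 > 68, so the last convergent with denominator <= 68 is p_4/q_4 = 119/38.
The closest fraction with denominator <= 68 is either p_4/q_4 or the intermediate fraction (k*p_4 + p_3)/(k*q_4 + q_3) with the largest k >= 1 whose denominator stays <= 68; these approach x as k grows, and every other convergent or intermediate fraction in range is farther away.
Largest k: floor((68 - q_3)/q_4) = floor((68 - 15)/38) = 1.
That gives (1*119 + 47)/(1*38 + 15) = 166/53.
Compare the errors: |x - 119/38| = |523*38 - 119*167|/(167*38) = 1/6346, and |x - 166/53| = |523*53 - 166*167|/(167*53) = 3/8851.
Cross-multiplying, 1*8851 = 8851 < 19038 = 3*6346, so 1/6346 is smaller: the convergent 119/38 is closer to x than 166/53.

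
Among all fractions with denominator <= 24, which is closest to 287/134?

15/7

Expand x = 287/134 as a continued fraction with the Euclidean algorithm:
  287 = 2*134 + 19, so a_0 = 2.
  134 = 7*19 + 1, so a_1 = 7.
  19 = 19*1 + 0, so a_2 = 19.
so x = [2; 7, 19].
Convergents (p_i = a_i*p_{i-1} + p_{i-2}, q_i = a_i*q_{i-1} + q_{i-2} with p_{-2}=0, p_{-1}=1, q_{-2}=1, q_{-1}=0), until the denominator exceeds 24:
  i=0: a_0=2, p_0 = 2*1 + 0 = 2, q_0 = 2*0 + 1 = 1.
  i=1: a_1=7, p_1 = 7*2 + 1 = 15, q_1 = 7*1 + 0 = 7.
  i=2: a_2=19, p_2 = 19*15 + 2 = 287, q_2 = 19*7 + 1 = 134.
q_2 = 134 > 24, so the last convergent with denominator <= 24 is p_1/q_1 = 15/7.
The closest fraction with denominator <= 24 is either p_1/q_1 or the intermediate fraction (k*p_1 + p_0)/(k*q_1 + q_0) with the largest k >= 1 whose denominator stays <= 24; these approach x as k grows, and every other convergent or intermediate fraction in range is farther away.
Largest k: floor((24 - q_0)/q_1) = floor((24 - 1)/7) = 3.
That gives (3*15 + 2)/(3*7 + 1) = 47/22.
Compare the errors: |x - 15/7| = |287*7 - 15*134|/(134*7) = 1/938, and |x - 47/22| = |287*22 - 47*134|/(134*22) = 16/2948.
Cross-multiplying, 1*2948 = 2948 < 15008 = 16*938, so 1/938 is smaller: the convergent 15/7 is closer to x than 47/22.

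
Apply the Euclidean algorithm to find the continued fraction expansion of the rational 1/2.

[0; 2]

Run the Euclidean algorithm on 1 and 2; the successive quotients are the partial quotients a_0, a_1, ... (each step inverts the fractional part left over by the previous one):
  1 = 0*2 + 1, so a_0 = 0.
  2 = 2*1 + 0, so a_1 = 2.
The remainder reaches 0 after 2 divisions, so the expansion has 2 partial quotients, read off in order.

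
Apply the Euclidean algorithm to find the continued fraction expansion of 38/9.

Run the Euclidean algorithm on 38 and 9; the successive quotients are the partial quotients a_0, a_1, ... (each step inverts the fractional part left over by the previous one):
  38 = 4*9 + 2, so a_0 = 4.
  9 = 4*2 + 1, so a_1 = 4.
  2 = 2*1 + 0, so a_2 = 2.
The remainder reaches 0 after 3 divisions, so the expansion has 3 partial quotients, read off in order.

[4; 4, 2]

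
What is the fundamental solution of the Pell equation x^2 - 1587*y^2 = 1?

First expand sqrt(1587) as a continued fraction. With x_i = (sqrt(1587) + m_i)/d_i and (m_0, d_0) = (0, 1): a_0 = floor(sqrt(1587)) = 39, since 39^2 = 1521 <= 1587 < 1600 = 40^2.
Iterate m_{i+1} = d_i*a_i - m_i, d_{i+1} = (1587 - m_{i+1}^2)/d_i, a_{i+1} = floor((a_0 + m_{i+1})/d_{i+1}):
  m_1 = 1*39 - 0 = 39, d_1 = (1587 - 39^2)/1 = 66/1 = 66, a_1 = floor((39 + 39)/66) = 1.
  m_2 = 66*1 - 39 = 27, d_2 = (1587 - 27^2)/66 = 858/66 = 13, a_2 = floor((39 + 27)/13) = 5.
  m_3 = 13*5 - 27 = 38, d_3 = (1587 - 38^2)/13 = 143/13 = 11, a_3 = floor((39 + 38)/11) = 7.
  m_4 = 11*7 - 38 = 39, d_4 = (1587 - 39^2)/11 = 66/11 = 6, a_4 = floor((39 + 39)/6) = 13.
  m_5 = 6*13 - 39 = 39, d_5 = (1587 - 39^2)/6 = 66/6 = 11, a_5 = floor((39 + 39)/11) = 7.
  m_6 = 11*7 - 39 = 38, d_6 = (1587 - 38^2)/11 = 143/11 = 13, a_6 = floor((39 + 38)/13) = 5.
  m_7 = 13*5 - 38 = 27, d_7 = (1587 - 27^2)/13 = 858/13 = 66, a_7 = floor((39 + 27)/66) = 1.
  m_8 = 66*1 - 27 = 39, d_8 = (1587 - 39^2)/66 = 66/66 = 1, a_8 = floor((39 + 39)/1) = 78.
  m_9 = 1*78 - 39 = 39, d_9 = (1587 - 39^2)/1 = 66/1 = 66: (m_9, d_9) = (m_1, d_1) = (39, 66), so from here the quotients repeat a_1, ..., a_8; the period length is 8.
So sqrt(1587) = [39; (1, 5, 7, 13, 7, 5, 1, 78)] with period length k = 8.
k is even, so the fundamental solution of x^2 - 1587y^2 = 1 is (p_{k-1}, q_{k-1}) = (p_7, q_7); compute convergents through index 7.
Convergents (p_i = a_i*p_{i-1} + p_{i-2}, q_i = a_i*q_{i-1} + q_{i-2} with p_{-2}=0, p_{-1}=1, q_{-2}=1, q_{-1}=0):
  i=0: a_0=39, p_0 = 39*1 + 0 = 39, q_0 = 39*0 + 1 = 1.
  i=1: a_1=1, p_1 = 1*39 + 1 = 40, q_1 = 1*1 + 0 = 1.
  i=2: a_2=5, p_2 = 5*40 + 39 = 239, q_2 = 5*1 + 1 = 6.
  i=3: a_3=7, p_3 = 7*239 + 40 = 1713, q_3 = 7*6 + 1 = 43.
  i=4: a_4=13, p_4 = 13*1713 + 239 = 22508, q_4 = 13*43 + 6 = 565.
  i=5: a_5=7, p_5 = 7*22508 + 1713 = 159269, q_5 = 7*565 + 43 = 3998.
  i=6: a_6=5, p_6 = 5*159269 + 22508 = 818853, q_6 = 5*3998 + 565 = 20555.
  i=7: a_7=1, p_7 = 1*818853 + 159269 = 978122, q_7 = 1*20555 + 3998 = 24553.
Check: 978122^2 - 1587*24553^2 = 956722646884 - 956722646883 = 1, so (x, y) = (978122, 24553) solves the equation, and by the theorem it is the least positive solution.

(x, y) = (978122, 24553)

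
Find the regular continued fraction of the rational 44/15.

[2; 1, 14]

Run the Euclidean algorithm on 44 and 15; the successive quotients are the partial quotients a_0, a_1, ... (each step inverts the fractional part left over by the previous one):
  44 = 2*15 + 14, so a_0 = 2.
  15 = 1*14 + 1, so a_1 = 1.
  14 = 14*1 + 0, so a_2 = 14.
The remainder reaches 0 after 3 divisions, so the expansion has 3 partial quotients, read off in order.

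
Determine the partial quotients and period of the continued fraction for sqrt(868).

Write x_i = (sqrt(868) + m_i)/d_i with (m_0, d_0) = (0, 1). a_0 = floor(sqrt(868)) = 29, since 29^2 = 841 <= 868 < 900 = 30^2.
Iterate m_{i+1} = d_i*a_i - m_i, d_{i+1} = (868 - m_{i+1}^2)/d_i, a_{i+1} = floor((a_0 + m_{i+1})/d_{i+1}):
  m_1 = 1*29 - 0 = 29, d_1 = (868 - 29^2)/1 = 27/1 = 27, a_1 = floor((29 + 29)/27) = 2.
  m_2 = 27*2 - 29 = 25, d_2 = (868 - 25^2)/27 = 243/27 = 9, a_2 = floor((29 + 25)/9) = 6.
  m_3 = 9*6 - 25 = 29, d_3 = (868 - 29^2)/9 = 27/9 = 3, a_3 = floor((29 + 29)/3) = 19.
  m_4 = 3*19 - 29 = 28, d_4 = (868 - 28^2)/3 = 84/3 = 28, a_4 = floor((29 + 28)/28) = 2.
  m_5 = 28*2 - 28 = 28, d_5 = (868 - 28^2)/28 = 84/28 = 3, a_5 = floor((29 + 28)/3) = 19.
  m_6 = 3*19 - 28 = 29, d_6 = (868 - 29^2)/3 = 27/3 = 9, a_6 = floor((29 + 29)/9) = 6.
  m_7 = 9*6 - 29 = 25, d_7 = (868 - 25^2)/9 = 243/9 = 27, a_7 = floor((29 + 25)/27) = 2.
  m_8 = 27*2 - 25 = 29, d_8 = (868 - 29^2)/27 = 27/27 = 1, a_8 = floor((29 + 29)/1) = 58.
  m_9 = 1*58 - 29 = 29, d_9 = (868 - 29^2)/1 = 27/1 = 27: (m_9, d_9) = (m_1, d_1) = (29, 27), so from here the quotients repeat a_1, ..., a_8; the period length is 8.
Hence the expansion of sqrt(868) is a_0 = 29 followed by the repeating block 2, 6, 19, 2, 19, 6, 2, 58 (period 8).

[29; (2, 6, 19, 2, 19, 6, 2, 58)]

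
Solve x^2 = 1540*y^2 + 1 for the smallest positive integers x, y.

First expand sqrt(1540) as a continued fraction. With x_i = (sqrt(1540) + m_i)/d_i and (m_0, d_0) = (0, 1): a_0 = floor(sqrt(1540)) = 39, since 39^2 = 1521 <= 1540 < 1600 = 40^2.
Iterate m_{i+1} = d_i*a_i - m_i, d_{i+1} = (1540 - m_{i+1}^2)/d_i, a_{i+1} = floor((a_0 + m_{i+1})/d_{i+1}):
  m_1 = 1*39 - 0 = 39, d_1 = (1540 - 39^2)/1 = 19/1 = 19, a_1 = floor((39 + 39)/19) = 4.
  m_2 = 19*4 - 39 = 37, d_2 = (1540 - 37^2)/19 = 171/19 = 9, a_2 = floor((39 + 37)/9) = 8.
  m_3 = 9*8 - 37 = 35, d_3 = (1540 - 35^2)/9 = 315/9 = 35, a_3 = floor((39 + 35)/35) = 2.
  m_4 = 35*2 - 35 = 35, d_4 = (1540 - 35^2)/35 = 315/35 = 9, a_4 = floor((39 + 35)/9) = 8.
  m_5 = 9*8 - 35 = 37, d_5 = (1540 - 37^2)/9 = 171/9 = 19, a_5 = floor((39 + 37)/19) = 4.
  m_6 = 19*4 - 37 = 39, d_6 = (1540 - 39^2)/19 = 19/19 = 1, a_6 = floor((39 + 39)/1) = 78.
  m_7 = 1*78 - 39 = 39, d_7 = (1540 - 39^2)/1 = 19/1 = 19: (m_7, d_7) = (m_1, d_1) = (39, 19), so from here the quotients repeat a_1, ..., a_6; the period length is 6.
So sqrt(1540) = [39; (4, 8, 2, 8, 4, 78)] with period length k = 6.
k is even, so the fundamental solution of x^2 - 1540y^2 = 1 is (p_{k-1}, q_{k-1}) = (p_5, q_5); compute convergents through index 5.
Convergents (p_i = a_i*p_{i-1} + p_{i-2}, q_i = a_i*q_{i-1} + q_{i-2} with p_{-2}=0, p_{-1}=1, q_{-2}=1, q_{-1}=0):
  i=0: a_0=39, p_0 = 39*1 + 0 = 39, q_0 = 39*0 + 1 = 1.
  i=1: a_1=4, p_1 = 4*39 + 1 = 157, q_1 = 4*1 + 0 = 4.
  i=2: a_2=8, p_2 = 8*157 + 39 = 1295, q_2 = 8*4 + 1 = 33.
  i=3: a_3=2, p_3 = 2*1295 + 157 = 2747, q_3 = 2*33 + 4 = 70.
  i=4: a_4=8, p_4 = 8*2747 + 1295 = 23271, q_4 = 8*70 + 33 = 593.
  i=5: a_5=4, p_5 = 4*23271 + 2747 = 95831, q_5 = 4*593 + 70 = 2442.
Check: 95831^2 - 1540*2442^2 = 9183580561 - 9183580560 = 1, so (x, y) = (95831, 2442) solves the equation, and by the theorem it is the least positive solution.

(x, y) = (95831, 2442)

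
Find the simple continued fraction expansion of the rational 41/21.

[1; 1, 20]

Run the Euclidean algorithm on 41 and 21; the successive quotients are the partial quotients a_0, a_1, ... (each step inverts the fractional part left over by the previous one):
  41 = 1*21 + 20, so a_0 = 1.
  21 = 1*20 + 1, so a_1 = 1.
  20 = 20*1 + 0, so a_2 = 20.
The remainder reaches 0 after 3 divisions, so the expansion has 3 partial quotients, read off in order.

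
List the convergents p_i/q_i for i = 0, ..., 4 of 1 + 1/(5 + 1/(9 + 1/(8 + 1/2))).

1/1, 6/5, 55/46, 446/373, 947/792

Using the convergent recurrence p_i = a_i*p_{i-1} + p_{i-2}, q_i = a_i*q_{i-1} + q_{i-2} with p_{-2}=0, p_{-1}=1, q_{-2}=1, q_{-1}=0:
  i=0: a_0=1, p_0 = 1*1 + 0 = 1, q_0 = 1*0 + 1 = 1.
  i=1: a_1=5, p_1 = 5*1 + 1 = 6, q_1 = 5*1 + 0 = 5.
  i=2: a_2=9, p_2 = 9*6 + 1 = 55, q_2 = 9*5 + 1 = 46.
  i=3: a_3=8, p_3 = 8*55 + 6 = 446, q_3 = 8*46 + 5 = 373.
  i=4: a_4=2, p_4 = 2*446 + 55 = 947, q_4 = 2*373 + 46 = 792.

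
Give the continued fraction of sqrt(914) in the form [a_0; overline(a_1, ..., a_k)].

[30; overline(4, 3, 3, 4, 60)]

Write x_i = (sqrt(914) + m_i)/d_i with (m_0, d_0) = (0, 1). a_0 = floor(sqrt(914)) = 30, since 30^2 = 900 <= 914 < 961 = 31^2.
Iterate m_{i+1} = d_i*a_i - m_i, d_{i+1} = (914 - m_{i+1}^2)/d_i, a_{i+1} = floor((a_0 + m_{i+1})/d_{i+1}):
  m_1 = 1*30 - 0 = 30, d_1 = (914 - 30^2)/1 = 14/1 = 14, a_1 = floor((30 + 30)/14) = 4.
  m_2 = 14*4 - 30 = 26, d_2 = (914 - 26^2)/14 = 238/14 = 17, a_2 = floor((30 + 26)/17) = 3.
  m_3 = 17*3 - 26 = 25, d_3 = (914 - 25^2)/17 = 289/17 = 17, a_3 = floor((30 + 25)/17) = 3.
  m_4 = 17*3 - 25 = 26, d_4 = (914 - 26^2)/17 = 238/17 = 14, a_4 = floor((30 + 26)/14) = 4.
  m_5 = 14*4 - 26 = 30, d_5 = (914 - 30^2)/14 = 14/14 = 1, a_5 = floor((30 + 30)/1) = 60.
  m_6 = 1*60 - 30 = 30, d_6 = (914 - 30^2)/1 = 14/1 = 14: (m_6, d_6) = (m_1, d_1) = (30, 14), so from here the quotients repeat a_1, ..., a_5; the period length is 5.
Hence the expansion of sqrt(914) is a_0 = 30 followed by the repeating block 4, 3, 3, 4, 60 (period 5).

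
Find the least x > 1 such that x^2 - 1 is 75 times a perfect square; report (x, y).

(x, y) = (26, 3)

First expand sqrt(75) as a continued fraction. With x_i = (sqrt(75) + m_i)/d_i and (m_0, d_0) = (0, 1): a_0 = floor(sqrt(75)) = 8, since 8^2 = 64 <= 75 < 81 = 9^2.
Iterate m_{i+1} = d_i*a_i - m_i, d_{i+1} = (75 - m_{i+1}^2)/d_i, a_{i+1} = floor((a_0 + m_{i+1})/d_{i+1}):
  m_1 = 1*8 - 0 = 8, d_1 = (75 - 8^2)/1 = 11/1 = 11, a_1 = floor((8 + 8)/11) = 1.
  m_2 = 11*1 - 8 = 3, d_2 = (75 - 3^2)/11 = 66/11 = 6, a_2 = floor((8 + 3)/6) = 1.
  m_3 = 6*1 - 3 = 3, d_3 = (75 - 3^2)/6 = 66/6 = 11, a_3 = floor((8 + 3)/11) = 1.
  m_4 = 11*1 - 3 = 8, d_4 = (75 - 8^2)/11 = 11/11 = 1, a_4 = floor((8 + 8)/1) = 16.
  m_5 = 1*16 - 8 = 8, d_5 = (75 - 8^2)/1 = 11/1 = 11: (m_5, d_5) = (m_1, d_1) = (8, 11), so from here the quotients repeat a_1, ..., a_4; the period length is 4.
So sqrt(75) = [8; (1, 1, 1, 16)] with period length k = 4.
k is even, so the fundamental solution of x^2 - 75y^2 = 1 is (p_{k-1}, q_{k-1}) = (p_3, q_3); compute convergents through index 3.
Convergents (p_i = a_i*p_{i-1} + p_{i-2}, q_i = a_i*q_{i-1} + q_{i-2} with p_{-2}=0, p_{-1}=1, q_{-2}=1, q_{-1}=0):
  i=0: a_0=8, p_0 = 8*1 + 0 = 8, q_0 = 8*0 + 1 = 1.
  i=1: a_1=1, p_1 = 1*8 + 1 = 9, q_1 = 1*1 + 0 = 1.
  i=2: a_2=1, p_2 = 1*9 + 8 = 17, q_2 = 1*1 + 1 = 2.
  i=3: a_3=1, p_3 = 1*17 + 9 = 26, q_3 = 1*2 + 1 = 3.
Check: 26^2 - 75*3^2 = 676 - 675 = 1, so (x, y) = (26, 3) solves the equation, and by the theorem it is the least positive solution.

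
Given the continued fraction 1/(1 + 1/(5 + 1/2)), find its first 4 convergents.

0/1, 1/1, 5/6, 11/13

Using the convergent recurrence p_i = a_i*p_{i-1} + p_{i-2}, q_i = a_i*q_{i-1} + q_{i-2} with p_{-2}=0, p_{-1}=1, q_{-2}=1, q_{-1}=0:
  i=0: a_0=0, p_0 = 0*1 + 0 = 0, q_0 = 0*0 + 1 = 1.
  i=1: a_1=1, p_1 = 1*0 + 1 = 1, q_1 = 1*1 + 0 = 1.
  i=2: a_2=5, p_2 = 5*1 + 0 = 5, q_2 = 5*1 + 1 = 6.
  i=3: a_3=2, p_3 = 2*5 + 1 = 11, q_3 = 2*6 + 1 = 13.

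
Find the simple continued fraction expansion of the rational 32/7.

[4; 1, 1, 3]

Run the Euclidean algorithm on 32 and 7; the successive quotients are the partial quotients a_0, a_1, ... (each step inverts the fractional part left over by the previous one):
  32 = 4*7 + 4, so a_0 = 4.
  7 = 1*4 + 3, so a_1 = 1.
  4 = 1*3 + 1, so a_2 = 1.
  3 = 3*1 + 0, so a_3 = 3.
The remainder reaches 0 after 4 divisions, so the expansion has 4 partial quotients, read off in order.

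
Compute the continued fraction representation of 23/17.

Run the Euclidean algorithm on 23 and 17; the successive quotients are the partial quotients a_0, a_1, ... (each step inverts the fractional part left over by the previous one):
  23 = 1*17 + 6, so a_0 = 1.
  17 = 2*6 + 5, so a_1 = 2.
  6 = 1*5 + 1, so a_2 = 1.
  5 = 5*1 + 0, so a_3 = 5.
The remainder reaches 0 after 4 divisions, so the expansion has 4 partial quotients, read off in order.

[1; 2, 1, 5]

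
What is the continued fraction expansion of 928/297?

[3; 8, 37]

Run the Euclidean algorithm on 928 and 297; the successive quotients are the partial quotients a_0, a_1, ... (each step inverts the fractional part left over by the previous one):
  928 = 3*297 + 37, so a_0 = 3.
  297 = 8*37 + 1, so a_1 = 8.
  37 = 37*1 + 0, so a_2 = 37.
The remainder reaches 0 after 3 divisions, so the expansion has 3 partial quotients, read off in order.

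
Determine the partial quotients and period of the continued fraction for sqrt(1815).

Write x_i = (sqrt(1815) + m_i)/d_i with (m_0, d_0) = (0, 1). a_0 = floor(sqrt(1815)) = 42, since 42^2 = 1764 <= 1815 < 1849 = 43^2.
Iterate m_{i+1} = d_i*a_i - m_i, d_{i+1} = (1815 - m_{i+1}^2)/d_i, a_{i+1} = floor((a_0 + m_{i+1})/d_{i+1}):
  m_1 = 1*42 - 0 = 42, d_1 = (1815 - 42^2)/1 = 51/1 = 51, a_1 = floor((42 + 42)/51) = 1.
  m_2 = 51*1 - 42 = 9, d_2 = (1815 - 9^2)/51 = 1734/51 = 34, a_2 = floor((42 + 9)/34) = 1.
  m_3 = 34*1 - 9 = 25, d_3 = (1815 - 25^2)/34 = 1190/34 = 35, a_3 = floor((42 + 25)/35) = 1.
  m_4 = 35*1 - 25 = 10, d_4 = (1815 - 10^2)/35 = 1715/35 = 49, a_4 = floor((42 + 10)/49) = 1.
  m_5 = 49*1 - 10 = 39, d_5 = (1815 - 39^2)/49 = 294/49 = 6, a_5 = floor((42 + 39)/6) = 13.
  m_6 = 6*13 - 39 = 39, d_6 = (1815 - 39^2)/6 = 294/6 = 49, a_6 = floor((42 + 39)/49) = 1.
  m_7 = 49*1 - 39 = 10, d_7 = (1815 - 10^2)/49 = 1715/49 = 35, a_7 = floor((42 + 10)/35) = 1.
  m_8 = 35*1 - 10 = 25, d_8 = (1815 - 25^2)/35 = 1190/35 = 34, a_8 = floor((42 + 25)/34) = 1.
  m_9 = 34*1 - 25 = 9, d_9 = (1815 - 9^2)/34 = 1734/34 = 51, a_9 = floor((42 + 9)/51) = 1.
  m_10 = 51*1 - 9 = 42, d_10 = (1815 - 42^2)/51 = 51/51 = 1, a_10 = floor((42 + 42)/1) = 84.
  m_11 = 1*84 - 42 = 42, d_11 = (1815 - 42^2)/1 = 51/1 = 51: (m_11, d_11) = (m_1, d_1) = (42, 51), so from here the quotients repeat a_1, ..., a_10; the period length is 10.
Hence the expansion of sqrt(1815) is a_0 = 42 followed by the repeating block 1, 1, 1, 1, 13, 1, 1, 1, 1, 84 (period 10).

[42; (1, 1, 1, 1, 13, 1, 1, 1, 1, 84)]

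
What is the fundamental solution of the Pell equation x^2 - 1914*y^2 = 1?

(x, y) = (175, 4)

First expand sqrt(1914) as a continued fraction. With x_i = (sqrt(1914) + m_i)/d_i and (m_0, d_0) = (0, 1): a_0 = floor(sqrt(1914)) = 43, since 43^2 = 1849 <= 1914 < 1936 = 44^2.
Iterate m_{i+1} = d_i*a_i - m_i, d_{i+1} = (1914 - m_{i+1}^2)/d_i, a_{i+1} = floor((a_0 + m_{i+1})/d_{i+1}):
  m_1 = 1*43 - 0 = 43, d_1 = (1914 - 43^2)/1 = 65/1 = 65, a_1 = floor((43 + 43)/65) = 1.
  m_2 = 65*1 - 43 = 22, d_2 = (1914 - 22^2)/65 = 1430/65 = 22, a_2 = floor((43 + 22)/22) = 2.
  m_3 = 22*2 - 22 = 22, d_3 = (1914 - 22^2)/22 = 1430/22 = 65, a_3 = floor((43 + 22)/65) = 1.
  m_4 = 65*1 - 22 = 43, d_4 = (1914 - 43^2)/65 = 65/65 = 1, a_4 = floor((43 + 43)/1) = 86.
  m_5 = 1*86 - 43 = 43, d_5 = (1914 - 43^2)/1 = 65/1 = 65: (m_5, d_5) = (m_1, d_1) = (43, 65), so from here the quotients repeat a_1, ..., a_4; the period length is 4.
So sqrt(1914) = [43; (1, 2, 1, 86)] with period length k = 4.
k is even, so the fundamental solution of x^2 - 1914y^2 = 1 is (p_{k-1}, q_{k-1}) = (p_3, q_3); compute convergents through index 3.
Convergents (p_i = a_i*p_{i-1} + p_{i-2}, q_i = a_i*q_{i-1} + q_{i-2} with p_{-2}=0, p_{-1}=1, q_{-2}=1, q_{-1}=0):
  i=0: a_0=43, p_0 = 43*1 + 0 = 43, q_0 = 43*0 + 1 = 1.
  i=1: a_1=1, p_1 = 1*43 + 1 = 44, q_1 = 1*1 + 0 = 1.
  i=2: a_2=2, p_2 = 2*44 + 43 = 131, q_2 = 2*1 + 1 = 3.
  i=3: a_3=1, p_3 = 1*131 + 44 = 175, q_3 = 1*3 + 1 = 4.
Check: 175^2 - 1914*4^2 = 30625 - 30624 = 1, so (x, y) = (175, 4) solves the equation, and by the theorem it is the least positive solution.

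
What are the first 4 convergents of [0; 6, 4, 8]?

Using the convergent recurrence p_i = a_i*p_{i-1} + p_{i-2}, q_i = a_i*q_{i-1} + q_{i-2} with p_{-2}=0, p_{-1}=1, q_{-2}=1, q_{-1}=0:
  i=0: a_0=0, p_0 = 0*1 + 0 = 0, q_0 = 0*0 + 1 = 1.
  i=1: a_1=6, p_1 = 6*0 + 1 = 1, q_1 = 6*1 + 0 = 6.
  i=2: a_2=4, p_2 = 4*1 + 0 = 4, q_2 = 4*6 + 1 = 25.
  i=3: a_3=8, p_3 = 8*4 + 1 = 33, q_3 = 8*25 + 6 = 206.

0/1, 1/6, 4/25, 33/206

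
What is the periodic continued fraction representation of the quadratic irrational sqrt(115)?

Write x_i = (sqrt(115) + m_i)/d_i with (m_0, d_0) = (0, 1). a_0 = floor(sqrt(115)) = 10, since 10^2 = 100 <= 115 < 121 = 11^2.
Iterate m_{i+1} = d_i*a_i - m_i, d_{i+1} = (115 - m_{i+1}^2)/d_i, a_{i+1} = floor((a_0 + m_{i+1})/d_{i+1}):
  m_1 = 1*10 - 0 = 10, d_1 = (115 - 10^2)/1 = 15/1 = 15, a_1 = floor((10 + 10)/15) = 1.
  m_2 = 15*1 - 10 = 5, d_2 = (115 - 5^2)/15 = 90/15 = 6, a_2 = floor((10 + 5)/6) = 2.
  m_3 = 6*2 - 5 = 7, d_3 = (115 - 7^2)/6 = 66/6 = 11, a_3 = floor((10 + 7)/11) = 1.
  m_4 = 11*1 - 7 = 4, d_4 = (115 - 4^2)/11 = 99/11 = 9, a_4 = floor((10 + 4)/9) = 1.
  m_5 = 9*1 - 4 = 5, d_5 = (115 - 5^2)/9 = 90/9 = 10, a_5 = floor((10 + 5)/10) = 1.
  m_6 = 10*1 - 5 = 5, d_6 = (115 - 5^2)/10 = 90/10 = 9, a_6 = floor((10 + 5)/9) = 1.
  m_7 = 9*1 - 5 = 4, d_7 = (115 - 4^2)/9 = 99/9 = 11, a_7 = floor((10 + 4)/11) = 1.
  m_8 = 11*1 - 4 = 7, d_8 = (115 - 7^2)/11 = 66/11 = 6, a_8 = floor((10 + 7)/6) = 2.
  m_9 = 6*2 - 7 = 5, d_9 = (115 - 5^2)/6 = 90/6 = 15, a_9 = floor((10 + 5)/15) = 1.
  m_10 = 15*1 - 5 = 10, d_10 = (115 - 10^2)/15 = 15/15 = 1, a_10 = floor((10 + 10)/1) = 20.
  m_11 = 1*20 - 10 = 10, d_11 = (115 - 10^2)/1 = 15/1 = 15: (m_11, d_11) = (m_1, d_1) = (10, 15), so from here the quotients repeat a_1, ..., a_10; the period length is 10.
Hence the expansion of sqrt(115) is a_0 = 10 followed by the repeating block 1, 2, 1, 1, 1, 1, 1, 2, 1, 20 (period 10).

[10; (1, 2, 1, 1, 1, 1, 1, 2, 1, 20)]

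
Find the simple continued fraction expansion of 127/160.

Run the Euclidean algorithm on 127 and 160; the successive quotients are the partial quotients a_0, a_1, ... (each step inverts the fractional part left over by the previous one):
  127 = 0*160 + 127, so a_0 = 0.
  160 = 1*127 + 33, so a_1 = 1.
  127 = 3*33 + 28, so a_2 = 3.
  33 = 1*28 + 5, so a_3 = 1.
  28 = 5*5 + 3, so a_4 = 5.
  5 = 1*3 + 2, so a_5 = 1.
  3 = 1*2 + 1, so a_6 = 1.
  2 = 2*1 + 0, so a_7 = 2.
The remainder reaches 0 after 8 divisions, so the expansion has 8 partial quotients, read off in order.

[0; 1, 3, 1, 5, 1, 1, 2]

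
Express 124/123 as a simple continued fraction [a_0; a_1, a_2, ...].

[1; 123]

Run the Euclidean algorithm on 124 and 123; the successive quotients are the partial quotients a_0, a_1, ... (each step inverts the fractional part left over by the previous one):
  124 = 1*123 + 1, so a_0 = 1.
  123 = 123*1 + 0, so a_1 = 123.
The remainder reaches 0 after 2 divisions, so the expansion has 2 partial quotients, read off in order.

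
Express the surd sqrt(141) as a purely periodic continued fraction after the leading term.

Write x_i = (sqrt(141) + m_i)/d_i with (m_0, d_0) = (0, 1). a_0 = floor(sqrt(141)) = 11, since 11^2 = 121 <= 141 < 144 = 12^2.
Iterate m_{i+1} = d_i*a_i - m_i, d_{i+1} = (141 - m_{i+1}^2)/d_i, a_{i+1} = floor((a_0 + m_{i+1})/d_{i+1}):
  m_1 = 1*11 - 0 = 11, d_1 = (141 - 11^2)/1 = 20/1 = 20, a_1 = floor((11 + 11)/20) = 1.
  m_2 = 20*1 - 11 = 9, d_2 = (141 - 9^2)/20 = 60/20 = 3, a_2 = floor((11 + 9)/3) = 6.
  m_3 = 3*6 - 9 = 9, d_3 = (141 - 9^2)/3 = 60/3 = 20, a_3 = floor((11 + 9)/20) = 1.
  m_4 = 20*1 - 9 = 11, d_4 = (141 - 11^2)/20 = 20/20 = 1, a_4 = floor((11 + 11)/1) = 22.
  m_5 = 1*22 - 11 = 11, d_5 = (141 - 11^2)/1 = 20/1 = 20: (m_5, d_5) = (m_1, d_1) = (11, 20), so from here the quotients repeat a_1, ..., a_4; the period length is 4.
Hence the expansion of sqrt(141) is a_0 = 11 followed by the repeating block 1, 6, 1, 22 (period 4).

[11; (1, 6, 1, 22)]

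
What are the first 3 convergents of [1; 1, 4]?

Using the convergent recurrence p_i = a_i*p_{i-1} + p_{i-2}, q_i = a_i*q_{i-1} + q_{i-2} with p_{-2}=0, p_{-1}=1, q_{-2}=1, q_{-1}=0:
  i=0: a_0=1, p_0 = 1*1 + 0 = 1, q_0 = 1*0 + 1 = 1.
  i=1: a_1=1, p_1 = 1*1 + 1 = 2, q_1 = 1*1 + 0 = 1.
  i=2: a_2=4, p_2 = 4*2 + 1 = 9, q_2 = 4*1 + 1 = 5.

1/1, 2/1, 9/5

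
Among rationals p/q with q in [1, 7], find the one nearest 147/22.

Expand x = 147/22 as a continued fraction with the Euclidean algorithm:
  147 = 6*22 + 15, so a_0 = 6.
  22 = 1*15 + 7, so a_1 = 1.
  15 = 2*7 + 1, so a_2 = 2.
  7 = 7*1 + 0, so a_3 = 7.
so x = [6; 1, 2, 7].
Convergents (p_i = a_i*p_{i-1} + p_{i-2}, q_i = a_i*q_{i-1} + q_{i-2} with p_{-2}=0, p_{-1}=1, q_{-2}=1, q_{-1}=0), until the denominator exceeds 7:
  i=0: a_0=6, p_0 = 6*1 + 0 = 6, q_0 = 6*0 + 1 = 1.
  i=1: a_1=1, p_1 = 1*6 + 1 = 7, q_1 = 1*1 + 0 = 1.
  i=2: a_2=2, p_2 = 2*7 + 6 = 20, q_2 = 2*1 + 1 = 3.
  i=3: a_3=7, p_3 = 7*20 + 7 = 147, q_3 = 7*3 + 1 = 22.
q_3 = 22 > 7, so the last convergent with denominator <= 7 is p_2/q_2 = 20/3.
The closest fraction with denominator <= 7 is either p_2/q_2 or the intermediate fraction (k*p_2 + p_1)/(k*q_2 + q_1) with the largest k >= 1 whose denominator stays <= 7; these approach x as k grows, and every other convergent or intermediate fraction in range is farther away.
Largest k: floor((7 - q_1)/q_2) = floor((7 - 1)/3) = 2.
That gives (2*20 + 7)/(2*3 + 1) = 47/7.
Compare the errors: |x - 20/3| = |147*3 - 20*22|/(22*3) = 1/66, and |x - 47/7| = |147*7 - 47*22|/(22*7) = 5/154.
Cross-multiplying, 1*154 = 154 < 330 = 5*66, so 1/66 is smaller: the convergent 20/3 is closer to x than 47/7.

20/3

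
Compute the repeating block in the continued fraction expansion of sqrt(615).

[24; (1, 3, 1, 48)]

Write x_i = (sqrt(615) + m_i)/d_i with (m_0, d_0) = (0, 1). a_0 = floor(sqrt(615)) = 24, since 24^2 = 576 <= 615 < 625 = 25^2.
Iterate m_{i+1} = d_i*a_i - m_i, d_{i+1} = (615 - m_{i+1}^2)/d_i, a_{i+1} = floor((a_0 + m_{i+1})/d_{i+1}):
  m_1 = 1*24 - 0 = 24, d_1 = (615 - 24^2)/1 = 39/1 = 39, a_1 = floor((24 + 24)/39) = 1.
  m_2 = 39*1 - 24 = 15, d_2 = (615 - 15^2)/39 = 390/39 = 10, a_2 = floor((24 + 15)/10) = 3.
  m_3 = 10*3 - 15 = 15, d_3 = (615 - 15^2)/10 = 390/10 = 39, a_3 = floor((24 + 15)/39) = 1.
  m_4 = 39*1 - 15 = 24, d_4 = (615 - 24^2)/39 = 39/39 = 1, a_4 = floor((24 + 24)/1) = 48.
  m_5 = 1*48 - 24 = 24, d_5 = (615 - 24^2)/1 = 39/1 = 39: (m_5, d_5) = (m_1, d_1) = (24, 39), so from here the quotients repeat a_1, ..., a_4; the period length is 4.
Hence the expansion of sqrt(615) is a_0 = 24 followed by the repeating block 1, 3, 1, 48 (period 4).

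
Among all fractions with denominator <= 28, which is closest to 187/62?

Expand x = 187/62 as a continued fraction with the Euclidean algorithm:
  187 = 3*62 + 1, so a_0 = 3.
  62 = 62*1 + 0, so a_1 = 62.
so x = [3; 62].
Convergents (p_i = a_i*p_{i-1} + p_{i-2}, q_i = a_i*q_{i-1} + q_{i-2} with p_{-2}=0, p_{-1}=1, q_{-2}=1, q_{-1}=0), until the denominator exceeds 28:
  i=0: a_0=3, p_0 = 3*1 + 0 = 3, q_0 = 3*0 + 1 = 1.
  i=1: a_1=62, p_1 = 62*3 + 1 = 187, q_1 = 62*1 + 0 = 62.
q_1 = 62 > 28, so the last convergent with denominator <= 28 is p_0/q_0 = 3/1.
The closest fraction with denominator <= 28 is either p_0/q_0 or the intermediate fraction (k*p_0 + p_{-1})/(k*q_0 + q_{-1}) with the largest k >= 1 whose denominator stays <= 28; these approach x as k grows, and every other convergent or intermediate fraction in range is farther away.
Largest k: floor((28 - q_{-1})/q_0) = floor((28 - 0)/1) = 28 (using the seeds p_{-1} = 1, q_{-1} = 0).
That gives (28*3 + 1)/(28*1 + 0) = 85/28.
Compare the errors: |x - 3/1| = |187*1 - 3*62|/(62*1) = 1/62, and |x - 85/28| = |187*28 - 85*62|/(62*28) = 34/1736.
Cross-multiplying, 1*1736 = 1736 < 2108 = 34*62, so 1/62 is smaller: the convergent 3/1 is closer to x than 85/28.

3/1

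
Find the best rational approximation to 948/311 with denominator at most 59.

Expand x = 948/311 as a continued fraction with the Euclidean algorithm:
  948 = 3*311 + 15, so a_0 = 3.
  311 = 20*15 + 11, so a_1 = 20.
  15 = 1*11 + 4, so a_2 = 1.
  11 = 2*4 + 3, so a_3 = 2.
  4 = 1*3 + 1, so a_4 = 1.
  3 = 3*1 + 0, so a_5 = 3.
so x = [3; 20, 1, 2, 1, 3].
Convergents (p_i = a_i*p_{i-1} + p_{i-2}, q_i = a_i*q_{i-1} + q_{i-2} with p_{-2}=0, p_{-1}=1, q_{-2}=1, q_{-1}=0), until the denominator exceeds 59:
  i=0: a_0=3, p_0 = 3*1 + 0 = 3, q_0 = 3*0 + 1 = 1.
  i=1: a_1=20, p_1 = 20*3 + 1 = 61, q_1 = 20*1 + 0 = 20.
  i=2: a_2=1, p_2 = 1*61 + 3 = 64, q_2 = 1*20 + 1 = 21.
  i=3: a_3=2, p_3 = 2*64 + 61 = 189, q_3 = 2*21 + 20 = 62.
q_3 = 62 > 59, so the last convergent with denominator <= 59 is p_2/q_2 = 64/21.
The closest fraction with denominator <= 59 is either p_2/q_2 or the intermediate fraction (k*p_2 + p_1)/(k*q_2 + q_1) with the largest k >= 1 whose denominator stays <= 59; these approach x as k grows, and every other convergent or intermediate fraction in range is farther away.
Largest k: floor((59 - q_1)/q_2) = floor((59 - 20)/21) = 1.
That gives (1*64 + 61)/(1*21 + 20) = 125/41.
Compare the errors: |x - 64/21| = |948*21 - 64*311|/(311*21) = 4/6531, and |x - 125/41| = |948*41 - 125*311|/(311*41) = 7/12751.
Cross-multiplying, 7*6531 = 45717 < 51004 = 4*12751, so 7/12751 is smaller: the intermediate fraction 125/41 is closer to x than 64/21.

125/41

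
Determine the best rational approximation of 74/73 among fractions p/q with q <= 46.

47/46

Expand x = 74/73 as a continued fraction with the Euclidean algorithm:
  74 = 1*73 + 1, so a_0 = 1.
  73 = 73*1 + 0, so a_1 = 73.
so x = [1; 73].
Convergents (p_i = a_i*p_{i-1} + p_{i-2}, q_i = a_i*q_{i-1} + q_{i-2} with p_{-2}=0, p_{-1}=1, q_{-2}=1, q_{-1}=0), until the denominator exceeds 46:
  i=0: a_0=1, p_0 = 1*1 + 0 = 1, q_0 = 1*0 + 1 = 1.
  i=1: a_1=73, p_1 = 73*1 + 1 = 74, q_1 = 73*1 + 0 = 73.
q_1 = 73 > 46, so the last convergent with denominator <= 46 is p_0/q_0 = 1/1.
The closest fraction with denominator <= 46 is either p_0/q_0 or the intermediate fraction (k*p_0 + p_{-1})/(k*q_0 + q_{-1}) with the largest k >= 1 whose denominator stays <= 46; these approach x as k grows, and every other convergent or intermediate fraction in range is farther away.
Largest k: floor((46 - q_{-1})/q_0) = floor((46 - 0)/1) = 46 (using the seeds p_{-1} = 1, q_{-1} = 0).
That gives (46*1 + 1)/(46*1 + 0) = 47/46.
Compare the errors: |x - 1/1| = |74*1 - 1*73|/(73*1) = 1/73, and |x - 47/46| = |74*46 - 47*73|/(73*46) = 27/3358.
Cross-multiplying, 27*73 = 1971 < 3358 = 1*3358, so 27/3358 is smaller: the intermediate fraction 47/46 is closer to x than 1/1.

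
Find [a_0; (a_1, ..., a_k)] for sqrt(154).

[12; (2, 2, 3, 1, 2, 1, 3, 2, 2, 24)]

Write x_i = (sqrt(154) + m_i)/d_i with (m_0, d_0) = (0, 1). a_0 = floor(sqrt(154)) = 12, since 12^2 = 144 <= 154 < 169 = 13^2.
Iterate m_{i+1} = d_i*a_i - m_i, d_{i+1} = (154 - m_{i+1}^2)/d_i, a_{i+1} = floor((a_0 + m_{i+1})/d_{i+1}):
  m_1 = 1*12 - 0 = 12, d_1 = (154 - 12^2)/1 = 10/1 = 10, a_1 = floor((12 + 12)/10) = 2.
  m_2 = 10*2 - 12 = 8, d_2 = (154 - 8^2)/10 = 90/10 = 9, a_2 = floor((12 + 8)/9) = 2.
  m_3 = 9*2 - 8 = 10, d_3 = (154 - 10^2)/9 = 54/9 = 6, a_3 = floor((12 + 10)/6) = 3.
  m_4 = 6*3 - 10 = 8, d_4 = (154 - 8^2)/6 = 90/6 = 15, a_4 = floor((12 + 8)/15) = 1.
  m_5 = 15*1 - 8 = 7, d_5 = (154 - 7^2)/15 = 105/15 = 7, a_5 = floor((12 + 7)/7) = 2.
  m_6 = 7*2 - 7 = 7, d_6 = (154 - 7^2)/7 = 105/7 = 15, a_6 = floor((12 + 7)/15) = 1.
  m_7 = 15*1 - 7 = 8, d_7 = (154 - 8^2)/15 = 90/15 = 6, a_7 = floor((12 + 8)/6) = 3.
  m_8 = 6*3 - 8 = 10, d_8 = (154 - 10^2)/6 = 54/6 = 9, a_8 = floor((12 + 10)/9) = 2.
  m_9 = 9*2 - 10 = 8, d_9 = (154 - 8^2)/9 = 90/9 = 10, a_9 = floor((12 + 8)/10) = 2.
  m_10 = 10*2 - 8 = 12, d_10 = (154 - 12^2)/10 = 10/10 = 1, a_10 = floor((12 + 12)/1) = 24.
  m_11 = 1*24 - 12 = 12, d_11 = (154 - 12^2)/1 = 10/1 = 10: (m_11, d_11) = (m_1, d_1) = (12, 10), so from here the quotients repeat a_1, ..., a_10; the period length is 10.
Hence the expansion of sqrt(154) is a_0 = 12 followed by the repeating block 2, 2, 3, 1, 2, 1, 3, 2, 2, 24 (period 10).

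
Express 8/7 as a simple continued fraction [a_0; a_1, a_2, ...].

Run the Euclidean algorithm on 8 and 7; the successive quotients are the partial quotients a_0, a_1, ... (each step inverts the fractional part left over by the previous one):
  8 = 1*7 + 1, so a_0 = 1.
  7 = 7*1 + 0, so a_1 = 7.
The remainder reaches 0 after 2 divisions, so the expansion has 2 partial quotients, read off in order.

[1; 7]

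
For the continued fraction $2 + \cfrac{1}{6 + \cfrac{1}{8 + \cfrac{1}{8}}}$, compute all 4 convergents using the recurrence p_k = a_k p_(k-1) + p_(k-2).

Using the convergent recurrence p_i = a_i*p_{i-1} + p_{i-2}, q_i = a_i*q_{i-1} + q_{i-2} with p_{-2}=0, p_{-1}=1, q_{-2}=1, q_{-1}=0:
  i=0: a_0=2, p_0 = 2*1 + 0 = 2, q_0 = 2*0 + 1 = 1.
  i=1: a_1=6, p_1 = 6*2 + 1 = 13, q_1 = 6*1 + 0 = 6.
  i=2: a_2=8, p_2 = 8*13 + 2 = 106, q_2 = 8*6 + 1 = 49.
  i=3: a_3=8, p_3 = 8*106 + 13 = 861, q_3 = 8*49 + 6 = 398.

2/1, 13/6, 106/49, 861/398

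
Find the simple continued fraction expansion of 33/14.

Run the Euclidean algorithm on 33 and 14; the successive quotients are the partial quotients a_0, a_1, ... (each step inverts the fractional part left over by the previous one):
  33 = 2*14 + 5, so a_0 = 2.
  14 = 2*5 + 4, so a_1 = 2.
  5 = 1*4 + 1, so a_2 = 1.
  4 = 4*1 + 0, so a_3 = 4.
The remainder reaches 0 after 4 divisions, so the expansion has 4 partial quotients, read off in order.

[2; 2, 1, 4]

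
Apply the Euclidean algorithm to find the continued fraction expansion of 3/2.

[1; 2]

Run the Euclidean algorithm on 3 and 2; the successive quotients are the partial quotients a_0, a_1, ... (each step inverts the fractional part left over by the previous one):
  3 = 1*2 + 1, so a_0 = 1.
  2 = 2*1 + 0, so a_1 = 2.
The remainder reaches 0 after 2 divisions, so the expansion has 2 partial quotients, read off in order.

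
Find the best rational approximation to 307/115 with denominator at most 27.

Expand x = 307/115 as a continued fraction with the Euclidean algorithm:
  307 = 2*115 + 77, so a_0 = 2.
  115 = 1*77 + 38, so a_1 = 1.
  77 = 2*38 + 1, so a_2 = 2.
  38 = 38*1 + 0, so a_3 = 38.
so x = [2; 1, 2, 38].
Convergents (p_i = a_i*p_{i-1} + p_{i-2}, q_i = a_i*q_{i-1} + q_{i-2} with p_{-2}=0, p_{-1}=1, q_{-2}=1, q_{-1}=0), until the denominator exceeds 27:
  i=0: a_0=2, p_0 = 2*1 + 0 = 2, q_0 = 2*0 + 1 = 1.
  i=1: a_1=1, p_1 = 1*2 + 1 = 3, q_1 = 1*1 + 0 = 1.
  i=2: a_2=2, p_2 = 2*3 + 2 = 8, q_2 = 2*1 + 1 = 3.
  i=3: a_3=38, p_3 = 38*8 + 3 = 307, q_3 = 38*3 + 1 = 115.
q_3 = 115 > 27, so the last convergent with denominator <= 27 is p_2/q_2 = 8/3.
The closest fraction with denominator <= 27 is either p_2/q_2 or the intermediate fraction (k*p_2 + p_1)/(k*q_2 + q_1) with the largest k >= 1 whose denominator stays <= 27; these approach x as k grows, and every other convergent or intermediate fraction in range is farther away.
Largest k: floor((27 - q_1)/q_2) = floor((27 - 1)/3) = 8.
That gives (8*8 + 3)/(8*3 + 1) = 67/25.
Compare the errors: |x - 8/3| = |307*3 - 8*115|/(115*3) = 1/345, and |x - 67/25| = |307*25 - 67*115|/(115*25) = 30/2875.
Cross-multiplying, 1*2875 = 2875 < 10350 = 30*345, so 1/345 is smaller: the convergent 8/3 is closer to x than 67/25.

8/3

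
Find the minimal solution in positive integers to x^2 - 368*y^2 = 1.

(x, y) = (1151, 60)

First expand sqrt(368) as a continued fraction. With x_i = (sqrt(368) + m_i)/d_i and (m_0, d_0) = (0, 1): a_0 = floor(sqrt(368)) = 19, since 19^2 = 361 <= 368 < 400 = 20^2.
Iterate m_{i+1} = d_i*a_i - m_i, d_{i+1} = (368 - m_{i+1}^2)/d_i, a_{i+1} = floor((a_0 + m_{i+1})/d_{i+1}):
  m_1 = 1*19 - 0 = 19, d_1 = (368 - 19^2)/1 = 7/1 = 7, a_1 = floor((19 + 19)/7) = 5.
  m_2 = 7*5 - 19 = 16, d_2 = (368 - 16^2)/7 = 112/7 = 16, a_2 = floor((19 + 16)/16) = 2.
  m_3 = 16*2 - 16 = 16, d_3 = (368 - 16^2)/16 = 112/16 = 7, a_3 = floor((19 + 16)/7) = 5.
  m_4 = 7*5 - 16 = 19, d_4 = (368 - 19^2)/7 = 7/7 = 1, a_4 = floor((19 + 19)/1) = 38.
  m_5 = 1*38 - 19 = 19, d_5 = (368 - 19^2)/1 = 7/1 = 7: (m_5, d_5) = (m_1, d_1) = (19, 7), so from here the quotients repeat a_1, ..., a_4; the period length is 4.
So sqrt(368) = [19; (5, 2, 5, 38)] with period length k = 4.
k is even, so the fundamental solution of x^2 - 368y^2 = 1 is (p_{k-1}, q_{k-1}) = (p_3, q_3); compute convergents through index 3.
Convergents (p_i = a_i*p_{i-1} + p_{i-2}, q_i = a_i*q_{i-1} + q_{i-2} with p_{-2}=0, p_{-1}=1, q_{-2}=1, q_{-1}=0):
  i=0: a_0=19, p_0 = 19*1 + 0 = 19, q_0 = 19*0 + 1 = 1.
  i=1: a_1=5, p_1 = 5*19 + 1 = 96, q_1 = 5*1 + 0 = 5.
  i=2: a_2=2, p_2 = 2*96 + 19 = 211, q_2 = 2*5 + 1 = 11.
  i=3: a_3=5, p_3 = 5*211 + 96 = 1151, q_3 = 5*11 + 5 = 60.
Check: 1151^2 - 368*60^2 = 1324801 - 1324800 = 1, so (x, y) = (1151, 60) solves the equation, and by the theorem it is the least positive solution.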